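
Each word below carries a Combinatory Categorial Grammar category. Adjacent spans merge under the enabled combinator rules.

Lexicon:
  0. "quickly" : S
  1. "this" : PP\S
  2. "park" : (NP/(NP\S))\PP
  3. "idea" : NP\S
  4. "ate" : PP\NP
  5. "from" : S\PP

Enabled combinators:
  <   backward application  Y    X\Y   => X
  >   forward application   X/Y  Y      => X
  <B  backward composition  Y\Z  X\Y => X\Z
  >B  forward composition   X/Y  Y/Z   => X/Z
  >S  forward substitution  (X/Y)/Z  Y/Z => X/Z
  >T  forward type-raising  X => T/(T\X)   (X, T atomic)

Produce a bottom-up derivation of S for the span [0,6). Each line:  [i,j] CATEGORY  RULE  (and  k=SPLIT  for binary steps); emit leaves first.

[0,6] S   <
  [0,4] NP   >
    [0,3] NP/(NP\S)   <
      [0,2] PP   <
        [0,1] "quickly" : S
        [1,2] "this" : PP\S
      [2,3] "park" : (NP/(NP\S))\PP
    [3,4] "idea" : NP\S
  [4,6] S\NP   <B
    [4,5] "ate" : PP\NP
    [5,6] "from" : S\PP

[0,1] S  lex  "quickly"
[1,2] PP\S  lex  "this"
[0,2] PP  <  k=1
[2,3] (NP/(NP\S))\PP  lex  "park"
[0,3] NP/(NP\S)  <  k=2
[3,4] NP\S  lex  "idea"
[0,4] NP  >  k=3
[4,5] PP\NP  lex  "ate"
[5,6] S\PP  lex  "from"
[4,6] S\NP  <B  k=5
[0,6] S  <  k=4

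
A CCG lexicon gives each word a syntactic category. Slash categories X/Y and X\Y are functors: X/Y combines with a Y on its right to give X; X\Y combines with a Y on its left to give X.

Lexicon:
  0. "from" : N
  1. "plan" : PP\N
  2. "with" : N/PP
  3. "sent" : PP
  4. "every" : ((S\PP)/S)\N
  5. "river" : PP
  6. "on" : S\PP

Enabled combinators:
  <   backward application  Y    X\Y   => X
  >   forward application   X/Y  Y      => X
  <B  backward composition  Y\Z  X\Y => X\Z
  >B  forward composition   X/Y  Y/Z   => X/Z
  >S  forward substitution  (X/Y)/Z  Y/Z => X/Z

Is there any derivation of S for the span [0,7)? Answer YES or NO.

[0,7] S   <
  [0,2] PP   <
    [0,1] "from" : N
    [1,2] "plan" : PP\N
  [2,7] S\PP   >
    [2,5] (S\PP)/S   <
      [2,4] N   >
        [2,3] "with" : N/PP
        [3,4] "sent" : PP
      [4,5] "every" : ((S\PP)/S)\N
    [5,7] S   <
      [5,6] "river" : PP
      [6,7] "on" : S\PP

YES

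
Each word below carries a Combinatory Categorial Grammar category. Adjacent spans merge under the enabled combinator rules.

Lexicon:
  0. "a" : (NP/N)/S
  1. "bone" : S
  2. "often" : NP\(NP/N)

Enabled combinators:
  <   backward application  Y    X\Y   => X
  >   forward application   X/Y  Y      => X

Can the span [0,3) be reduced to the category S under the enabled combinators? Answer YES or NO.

(NP/N)/S S NP\(NP/N)
CKY chart[0,3] = {NP}; S ∉ chart

NO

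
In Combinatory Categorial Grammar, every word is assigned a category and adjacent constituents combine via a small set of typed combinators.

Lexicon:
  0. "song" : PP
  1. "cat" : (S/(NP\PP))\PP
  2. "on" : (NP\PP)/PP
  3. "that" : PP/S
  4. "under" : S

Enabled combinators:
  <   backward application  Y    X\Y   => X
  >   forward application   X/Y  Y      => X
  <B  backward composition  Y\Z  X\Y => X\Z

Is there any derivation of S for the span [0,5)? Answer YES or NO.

[0,5] S   >
  [0,2] S/(NP\PP)   <
    [0,1] "song" : PP
    [1,2] "cat" : (S/(NP\PP))\PP
  [2,5] NP\PP   >
    [2,3] "on" : (NP\PP)/PP
    [3,5] PP   >
      [3,4] "that" : PP/S
      [4,5] "under" : S

YES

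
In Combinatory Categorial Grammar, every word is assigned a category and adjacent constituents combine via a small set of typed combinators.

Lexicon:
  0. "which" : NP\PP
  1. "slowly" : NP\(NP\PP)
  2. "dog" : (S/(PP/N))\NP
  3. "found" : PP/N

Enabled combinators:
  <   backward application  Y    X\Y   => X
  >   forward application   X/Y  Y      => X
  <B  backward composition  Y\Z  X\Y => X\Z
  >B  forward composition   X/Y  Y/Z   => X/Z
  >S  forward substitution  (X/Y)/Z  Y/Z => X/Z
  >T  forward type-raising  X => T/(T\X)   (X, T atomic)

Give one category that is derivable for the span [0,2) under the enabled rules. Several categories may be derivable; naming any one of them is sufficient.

[0,4] S   >
  [0,3] S/(PP/N)   <
    [0,2] NP   <
      [0,1] "which" : NP\PP
      [1,2] "slowly" : NP\(NP\PP)
    [2,3] "dog" : (S/(PP/N))\NP
  [3,4] "found" : PP/N

NP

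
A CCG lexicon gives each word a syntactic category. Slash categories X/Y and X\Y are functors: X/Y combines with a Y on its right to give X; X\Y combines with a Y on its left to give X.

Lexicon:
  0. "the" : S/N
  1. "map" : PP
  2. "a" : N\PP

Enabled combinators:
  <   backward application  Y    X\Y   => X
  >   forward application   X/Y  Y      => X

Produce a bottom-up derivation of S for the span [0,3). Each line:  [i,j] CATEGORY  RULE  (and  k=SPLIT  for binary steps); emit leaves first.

[0,3] S   >
  [0,1] "the" : S/N
  [1,3] N   <
    [1,2] "map" : PP
    [2,3] "a" : N\PP

[0,1] S/N  lex  "the"
[1,2] PP  lex  "map"
[2,3] N\PP  lex  "a"
[1,3] N  <  k=2
[0,3] S  >  k=1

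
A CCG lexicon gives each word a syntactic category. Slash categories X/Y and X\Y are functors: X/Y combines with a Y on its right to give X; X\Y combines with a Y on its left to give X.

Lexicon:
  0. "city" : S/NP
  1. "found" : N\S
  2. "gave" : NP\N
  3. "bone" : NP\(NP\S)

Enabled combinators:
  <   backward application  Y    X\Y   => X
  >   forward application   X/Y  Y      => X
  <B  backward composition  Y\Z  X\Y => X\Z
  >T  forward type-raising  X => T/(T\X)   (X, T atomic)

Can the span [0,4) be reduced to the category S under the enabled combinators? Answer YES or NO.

YES

[0,4] S   >
  [0,1] "city" : S/NP
  [1,4] NP   <
    [1,3] NP\S   <B
      [1,2] "found" : N\S
      [2,3] "gave" : NP\N
    [3,4] "bone" : NP\(NP\S)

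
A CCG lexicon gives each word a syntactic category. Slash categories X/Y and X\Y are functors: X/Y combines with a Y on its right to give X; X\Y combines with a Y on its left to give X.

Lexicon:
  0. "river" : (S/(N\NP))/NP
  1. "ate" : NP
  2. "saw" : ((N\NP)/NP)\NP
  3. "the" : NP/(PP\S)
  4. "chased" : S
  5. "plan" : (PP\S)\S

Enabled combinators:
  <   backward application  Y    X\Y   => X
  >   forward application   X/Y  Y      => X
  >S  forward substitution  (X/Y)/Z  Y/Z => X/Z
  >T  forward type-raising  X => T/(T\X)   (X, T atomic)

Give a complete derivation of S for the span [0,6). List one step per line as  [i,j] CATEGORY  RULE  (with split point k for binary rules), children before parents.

[0,1] (S/(N\NP))/NP  lex  "river"
[1,2] NP  lex  "ate"
[2,3] ((N\NP)/NP)\NP  lex  "saw"
[1,3] (N\NP)/NP  <  k=2
[0,3] S/NP  >S  k=1
[3,4] NP/(PP\S)  lex  "the"
[4,5] S  lex  "chased"
[5,6] (PP\S)\S  lex  "plan"
[4,6] PP\S  <  k=5
[3,6] NP  >  k=4
[0,6] S  >  k=3

[0,6] S   >
  [0,3] S/NP   >S
    [0,1] "river" : (S/(N\NP))/NP
    [1,3] (N\NP)/NP   <
      [1,2] "ate" : NP
      [2,3] "saw" : ((N\NP)/NP)\NP
  [3,6] NP   >
    [3,4] "the" : NP/(PP\S)
    [4,6] PP\S   <
      [4,5] "chased" : S
      [5,6] "plan" : (PP\S)\S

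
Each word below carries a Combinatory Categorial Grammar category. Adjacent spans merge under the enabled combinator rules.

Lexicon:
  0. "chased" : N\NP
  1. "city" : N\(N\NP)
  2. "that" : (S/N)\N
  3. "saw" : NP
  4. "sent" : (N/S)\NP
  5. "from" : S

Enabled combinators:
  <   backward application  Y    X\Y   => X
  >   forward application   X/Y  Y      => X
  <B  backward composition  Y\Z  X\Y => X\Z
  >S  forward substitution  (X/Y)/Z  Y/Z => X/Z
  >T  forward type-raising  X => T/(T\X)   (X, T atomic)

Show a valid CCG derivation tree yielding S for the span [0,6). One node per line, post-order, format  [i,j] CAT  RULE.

[0,6] S   >
  [0,3] S/N   <
    [0,2] N   <
      [0,1] "chased" : N\NP
      [1,2] "city" : N\(N\NP)
    [2,3] "that" : (S/N)\N
  [3,6] N   >
    [3,5] N/S   <
      [3,4] "saw" : NP
      [4,5] "sent" : (N/S)\NP
    [5,6] "from" : S

[0,1] N\NP  lex  "chased"
[1,2] N\(N\NP)  lex  "city"
[0,2] N  <  k=1
[2,3] (S/N)\N  lex  "that"
[0,3] S/N  <  k=2
[3,4] NP  lex  "saw"
[4,5] (N/S)\NP  lex  "sent"
[3,5] N/S  <  k=4
[5,6] S  lex  "from"
[3,6] N  >  k=5
[0,6] S  >  k=3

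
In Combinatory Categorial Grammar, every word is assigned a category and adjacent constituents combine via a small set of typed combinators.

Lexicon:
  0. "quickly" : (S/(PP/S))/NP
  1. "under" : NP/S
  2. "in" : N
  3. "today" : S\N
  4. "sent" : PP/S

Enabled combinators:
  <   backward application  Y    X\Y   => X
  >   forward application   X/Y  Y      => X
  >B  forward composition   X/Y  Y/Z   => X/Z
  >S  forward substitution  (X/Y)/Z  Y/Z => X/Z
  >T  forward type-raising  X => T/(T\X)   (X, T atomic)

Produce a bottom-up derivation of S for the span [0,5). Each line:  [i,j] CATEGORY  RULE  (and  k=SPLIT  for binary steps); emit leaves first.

[0,1] (S/(PP/S))/NP  lex  "quickly"
[1,2] NP/S  lex  "under"
[2,3] N  lex  "in"
[3,4] S\N  lex  "today"
[2,4] S  <  k=3
[1,4] NP  >  k=2
[0,4] S/(PP/S)  >  k=1
[4,5] PP/S  lex  "sent"
[0,5] S  >  k=4

[0,5] S   >
  [0,4] S/(PP/S)   >
    [0,1] "quickly" : (S/(PP/S))/NP
    [1,4] NP   >
      [1,2] "under" : NP/S
      [2,4] S   <
        [2,3] "in" : N
        [3,4] "today" : S\N
  [4,5] "sent" : PP/S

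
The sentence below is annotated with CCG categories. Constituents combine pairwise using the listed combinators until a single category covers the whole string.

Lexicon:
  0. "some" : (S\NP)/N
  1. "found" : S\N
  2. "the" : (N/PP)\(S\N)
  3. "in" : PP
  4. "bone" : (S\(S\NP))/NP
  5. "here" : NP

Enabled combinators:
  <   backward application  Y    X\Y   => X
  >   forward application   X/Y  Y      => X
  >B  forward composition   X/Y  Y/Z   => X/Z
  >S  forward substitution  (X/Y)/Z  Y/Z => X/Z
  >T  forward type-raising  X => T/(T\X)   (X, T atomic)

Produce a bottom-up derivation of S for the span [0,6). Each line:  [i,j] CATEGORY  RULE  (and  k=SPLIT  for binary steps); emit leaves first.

[0,1] (S\NP)/N  lex  "some"
[1,2] S\N  lex  "found"
[2,3] (N/PP)\(S\N)  lex  "the"
[1,3] N/PP  <  k=2
[3,4] PP  lex  "in"
[1,4] N  >  k=3
[0,4] S\NP  >  k=1
[4,5] (S\(S\NP))/NP  lex  "bone"
[5,6] NP  lex  "here"
[4,6] S\(S\NP)  >  k=5
[0,6] S  <  k=4

[0,6] S   <
  [0,4] S\NP   >
    [0,1] "some" : (S\NP)/N
    [1,4] N   >
      [1,3] N/PP   <
        [1,2] "found" : S\N
        [2,3] "the" : (N/PP)\(S\N)
      [3,4] "in" : PP
  [4,6] S\(S\NP)   >
    [4,5] "bone" : (S\(S\NP))/NP
    [5,6] "here" : NP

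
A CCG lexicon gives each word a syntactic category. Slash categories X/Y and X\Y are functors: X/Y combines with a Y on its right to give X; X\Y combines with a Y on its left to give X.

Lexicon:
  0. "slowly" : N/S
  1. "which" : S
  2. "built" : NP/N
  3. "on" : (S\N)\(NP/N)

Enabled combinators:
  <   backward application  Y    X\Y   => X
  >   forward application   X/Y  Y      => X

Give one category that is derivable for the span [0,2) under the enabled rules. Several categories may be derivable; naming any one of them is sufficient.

[0,4] S   <
  [0,2] N   >
    [0,1] "slowly" : N/S
    [1,2] "which" : S
  [2,4] S\N   <
    [2,3] "built" : NP/N
    [3,4] "on" : (S\N)\(NP/N)

N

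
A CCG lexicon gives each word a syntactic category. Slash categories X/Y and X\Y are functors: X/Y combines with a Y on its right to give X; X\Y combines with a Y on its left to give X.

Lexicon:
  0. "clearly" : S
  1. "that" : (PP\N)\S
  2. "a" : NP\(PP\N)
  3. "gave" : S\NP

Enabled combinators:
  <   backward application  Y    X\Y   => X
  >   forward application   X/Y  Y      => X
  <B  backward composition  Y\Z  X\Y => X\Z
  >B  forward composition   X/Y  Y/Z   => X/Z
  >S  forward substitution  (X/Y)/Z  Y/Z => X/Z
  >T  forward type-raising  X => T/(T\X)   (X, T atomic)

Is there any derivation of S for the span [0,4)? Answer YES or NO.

YES

[0,4] S   <
  [0,3] NP   >
    [0,1] NP/(NP\S)   >T
      [0,1] "clearly" : S
    [1,3] NP\S   <B
      [1,2] "that" : (PP\N)\S
      [2,3] "a" : NP\(PP\N)
  [3,4] "gave" : S\NP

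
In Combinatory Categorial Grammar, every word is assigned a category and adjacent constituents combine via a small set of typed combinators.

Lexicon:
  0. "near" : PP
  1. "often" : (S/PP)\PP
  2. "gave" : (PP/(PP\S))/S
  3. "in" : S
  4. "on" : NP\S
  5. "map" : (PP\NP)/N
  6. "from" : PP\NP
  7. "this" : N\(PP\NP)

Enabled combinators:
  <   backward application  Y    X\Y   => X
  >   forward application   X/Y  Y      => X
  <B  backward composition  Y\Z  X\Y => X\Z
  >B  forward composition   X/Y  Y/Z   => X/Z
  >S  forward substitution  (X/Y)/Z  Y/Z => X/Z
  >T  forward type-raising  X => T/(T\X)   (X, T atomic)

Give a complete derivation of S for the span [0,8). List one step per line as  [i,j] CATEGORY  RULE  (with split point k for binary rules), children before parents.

[0,8] S   >
  [0,2] S/PP   <
    [0,1] "near" : PP
    [1,2] "often" : (S/PP)\PP
  [2,8] PP   >
    [2,4] PP/(PP\S)   >
      [2,3] "gave" : (PP/(PP\S))/S
      [3,4] "in" : S
    [4,8] PP\S   <B
      [4,5] "on" : NP\S
      [5,8] PP\NP   >
        [5,6] "map" : (PP\NP)/N
        [6,8] N   <
          [6,7] "from" : PP\NP
          [7,8] "this" : N\(PP\NP)

[0,1] PP  lex  "near"
[1,2] (S/PP)\PP  lex  "often"
[0,2] S/PP  <  k=1
[2,3] (PP/(PP\S))/S  lex  "gave"
[3,4] S  lex  "in"
[2,4] PP/(PP\S)  >  k=3
[4,5] NP\S  lex  "on"
[5,6] (PP\NP)/N  lex  "map"
[6,7] PP\NP  lex  "from"
[7,8] N\(PP\NP)  lex  "this"
[6,8] N  <  k=7
[5,8] PP\NP  >  k=6
[4,8] PP\S  <B  k=5
[2,8] PP  >  k=4
[0,8] S  >  k=2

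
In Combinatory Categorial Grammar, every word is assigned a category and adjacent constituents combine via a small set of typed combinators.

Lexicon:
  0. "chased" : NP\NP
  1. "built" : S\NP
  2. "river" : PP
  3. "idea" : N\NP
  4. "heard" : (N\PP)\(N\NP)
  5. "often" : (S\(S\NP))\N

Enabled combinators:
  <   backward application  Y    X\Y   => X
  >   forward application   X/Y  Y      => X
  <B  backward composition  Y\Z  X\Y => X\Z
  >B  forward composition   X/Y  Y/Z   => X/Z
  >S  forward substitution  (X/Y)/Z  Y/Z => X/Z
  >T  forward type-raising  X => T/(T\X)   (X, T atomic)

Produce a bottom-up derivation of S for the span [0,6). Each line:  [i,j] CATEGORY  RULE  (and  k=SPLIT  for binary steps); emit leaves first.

[0,6] S   <
  [0,2] S\NP   <B
    [0,1] "chased" : NP\NP
    [1,2] "built" : S\NP
  [2,6] S\(S\NP)   <
    [2,5] N   <
      [2,3] "river" : PP
      [3,5] N\PP   <
        [3,4] "idea" : N\NP
        [4,5] "heard" : (N\PP)\(N\NP)
    [5,6] "often" : (S\(S\NP))\N

[0,1] NP\NP  lex  "chased"
[1,2] S\NP  lex  "built"
[0,2] S\NP  <B  k=1
[2,3] PP  lex  "river"
[3,4] N\NP  lex  "idea"
[4,5] (N\PP)\(N\NP)  lex  "heard"
[3,5] N\PP  <  k=4
[2,5] N  <  k=3
[5,6] (S\(S\NP))\N  lex  "often"
[2,6] S\(S\NP)  <  k=5
[0,6] S  <  k=2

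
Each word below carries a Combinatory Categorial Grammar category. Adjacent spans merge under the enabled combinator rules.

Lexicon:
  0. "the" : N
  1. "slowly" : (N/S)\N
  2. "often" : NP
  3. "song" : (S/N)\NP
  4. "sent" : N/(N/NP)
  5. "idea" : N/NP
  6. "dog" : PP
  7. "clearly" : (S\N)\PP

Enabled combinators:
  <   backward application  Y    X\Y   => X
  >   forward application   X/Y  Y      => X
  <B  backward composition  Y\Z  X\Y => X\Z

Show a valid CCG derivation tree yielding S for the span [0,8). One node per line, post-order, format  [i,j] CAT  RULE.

[0,8] S   <
  [0,6] N   >
    [0,2] N/S   <
      [0,1] "the" : N
      [1,2] "slowly" : (N/S)\N
    [2,6] S   >
      [2,4] S/N   <
        [2,3] "often" : NP
        [3,4] "song" : (S/N)\NP
      [4,6] N   >
        [4,5] "sent" : N/(N/NP)
        [5,6] "idea" : N/NP
  [6,8] S\N   <
    [6,7] "dog" : PP
    [7,8] "clearly" : (S\N)\PP

[0,1] N  lex  "the"
[1,2] (N/S)\N  lex  "slowly"
[0,2] N/S  <  k=1
[2,3] NP  lex  "often"
[3,4] (S/N)\NP  lex  "song"
[2,4] S/N  <  k=3
[4,5] N/(N/NP)  lex  "sent"
[5,6] N/NP  lex  "idea"
[4,6] N  >  k=5
[2,6] S  >  k=4
[0,6] N  >  k=2
[6,7] PP  lex  "dog"
[7,8] (S\N)\PP  lex  "clearly"
[6,8] S\N  <  k=7
[0,8] S  <  k=6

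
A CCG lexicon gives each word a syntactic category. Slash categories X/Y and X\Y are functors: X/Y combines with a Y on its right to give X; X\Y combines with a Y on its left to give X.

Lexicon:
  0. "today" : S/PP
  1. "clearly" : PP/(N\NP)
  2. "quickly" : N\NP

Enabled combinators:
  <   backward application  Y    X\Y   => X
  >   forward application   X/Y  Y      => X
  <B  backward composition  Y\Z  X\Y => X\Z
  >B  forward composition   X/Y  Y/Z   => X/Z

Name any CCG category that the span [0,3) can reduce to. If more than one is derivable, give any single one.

[0,3] S   >
  [0,1] "today" : S/PP
  [1,3] PP   >
    [1,2] "clearly" : PP/(N\NP)
    [2,3] "quickly" : N\NP

S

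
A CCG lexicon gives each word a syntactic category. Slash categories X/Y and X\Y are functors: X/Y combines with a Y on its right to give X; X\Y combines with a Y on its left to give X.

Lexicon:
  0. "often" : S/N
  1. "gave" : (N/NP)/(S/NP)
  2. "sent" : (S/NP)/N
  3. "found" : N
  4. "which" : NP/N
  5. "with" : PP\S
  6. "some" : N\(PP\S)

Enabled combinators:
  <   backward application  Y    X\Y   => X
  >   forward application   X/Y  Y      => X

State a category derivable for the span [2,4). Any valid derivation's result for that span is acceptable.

[0,7] S   >
  [0,1] "often" : S/N
  [1,7] N   >
    [1,4] N/NP   >
      [1,2] "gave" : (N/NP)/(S/NP)
      [2,4] S/NP   >
        [2,3] "sent" : (S/NP)/N
        [3,4] "found" : N
    [4,7] NP   >
      [4,5] "which" : NP/N
      [5,7] N   <
        [5,6] "with" : PP\S
        [6,7] "some" : N\(PP\S)

S/NP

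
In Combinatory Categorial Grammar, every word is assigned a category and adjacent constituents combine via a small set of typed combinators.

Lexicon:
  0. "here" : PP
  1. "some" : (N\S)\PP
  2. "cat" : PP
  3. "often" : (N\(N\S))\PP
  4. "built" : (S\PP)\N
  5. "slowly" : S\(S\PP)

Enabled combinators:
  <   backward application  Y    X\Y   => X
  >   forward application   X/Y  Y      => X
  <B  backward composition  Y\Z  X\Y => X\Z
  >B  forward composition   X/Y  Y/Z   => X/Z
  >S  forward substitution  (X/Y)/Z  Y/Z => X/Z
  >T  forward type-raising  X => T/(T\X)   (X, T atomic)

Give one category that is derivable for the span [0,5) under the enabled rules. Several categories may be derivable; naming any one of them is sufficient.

S\PP

[0,6] S   <
  [0,5] S\PP   <
    [0,4] N   <
      [0,2] N\S   <
        [0,1] "here" : PP
        [1,2] "some" : (N\S)\PP
      [2,4] N\(N\S)   <
        [2,3] "cat" : PP
        [3,4] "often" : (N\(N\S))\PP
    [4,5] "built" : (S\PP)\N
  [5,6] "slowly" : S\(S\PP)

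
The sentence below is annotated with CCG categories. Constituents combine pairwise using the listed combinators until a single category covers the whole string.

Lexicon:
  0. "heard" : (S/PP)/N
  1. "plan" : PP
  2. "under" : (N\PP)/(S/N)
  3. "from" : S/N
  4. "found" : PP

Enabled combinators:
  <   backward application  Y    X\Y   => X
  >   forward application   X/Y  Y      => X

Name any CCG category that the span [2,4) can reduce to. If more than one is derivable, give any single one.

N\PP

[0,5] S   >
  [0,4] S/PP   >
    [0,1] "heard" : (S/PP)/N
    [1,4] N   <
      [1,2] "plan" : PP
      [2,4] N\PP   >
        [2,3] "under" : (N\PP)/(S/N)
        [3,4] "from" : S/N
  [4,5] "found" : PP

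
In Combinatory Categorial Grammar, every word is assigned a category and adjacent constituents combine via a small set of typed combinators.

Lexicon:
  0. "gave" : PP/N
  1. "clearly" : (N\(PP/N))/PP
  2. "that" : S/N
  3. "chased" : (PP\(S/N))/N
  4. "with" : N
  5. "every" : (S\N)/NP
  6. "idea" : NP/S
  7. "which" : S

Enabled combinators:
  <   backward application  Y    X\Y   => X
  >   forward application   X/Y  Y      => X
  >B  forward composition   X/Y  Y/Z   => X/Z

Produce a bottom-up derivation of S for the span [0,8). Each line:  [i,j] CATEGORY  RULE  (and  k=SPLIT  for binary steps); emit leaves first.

[0,8] S   <
  [0,5] N   <
    [0,1] "gave" : PP/N
    [1,5] N\(PP/N)   >
      [1,2] "clearly" : (N\(PP/N))/PP
      [2,5] PP   <
        [2,3] "that" : S/N
        [3,5] PP\(S/N)   >
          [3,4] "chased" : (PP\(S/N))/N
          [4,5] "with" : N
  [5,8] S\N   >
    [5,6] "every" : (S\N)/NP
    [6,8] NP   >
      [6,7] "idea" : NP/S
      [7,8] "which" : S

[0,1] PP/N  lex  "gave"
[1,2] (N\(PP/N))/PP  lex  "clearly"
[2,3] S/N  lex  "that"
[3,4] (PP\(S/N))/N  lex  "chased"
[4,5] N  lex  "with"
[3,5] PP\(S/N)  >  k=4
[2,5] PP  <  k=3
[1,5] N\(PP/N)  >  k=2
[0,5] N  <  k=1
[5,6] (S\N)/NP  lex  "every"
[6,7] NP/S  lex  "idea"
[7,8] S  lex  "which"
[6,8] NP  >  k=7
[5,8] S\N  >  k=6
[0,8] S  <  k=5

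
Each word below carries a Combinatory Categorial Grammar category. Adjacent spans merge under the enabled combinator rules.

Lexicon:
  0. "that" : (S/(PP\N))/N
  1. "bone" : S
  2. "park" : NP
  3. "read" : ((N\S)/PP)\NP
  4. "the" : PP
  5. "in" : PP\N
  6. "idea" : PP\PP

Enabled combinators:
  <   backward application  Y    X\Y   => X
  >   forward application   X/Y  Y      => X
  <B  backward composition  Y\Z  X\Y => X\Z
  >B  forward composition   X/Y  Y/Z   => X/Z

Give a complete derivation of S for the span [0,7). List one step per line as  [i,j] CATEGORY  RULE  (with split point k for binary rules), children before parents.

[0,1] (S/(PP\N))/N  lex  "that"
[1,2] S  lex  "bone"
[2,3] NP  lex  "park"
[3,4] ((N\S)/PP)\NP  lex  "read"
[2,4] (N\S)/PP  <  k=3
[4,5] PP  lex  "the"
[2,5] N\S  >  k=4
[1,5] N  <  k=2
[0,5] S/(PP\N)  >  k=1
[5,6] PP\N  lex  "in"
[6,7] PP\PP  lex  "idea"
[5,7] PP\N  <B  k=6
[0,7] S  >  k=5

[0,7] S   >
  [0,5] S/(PP\N)   >
    [0,1] "that" : (S/(PP\N))/N
    [1,5] N   <
      [1,2] "bone" : S
      [2,5] N\S   >
        [2,4] (N\S)/PP   <
          [2,3] "park" : NP
          [3,4] "read" : ((N\S)/PP)\NP
        [4,5] "the" : PP
  [5,7] PP\N   <B
    [5,6] "in" : PP\N
    [6,7] "idea" : PP\PP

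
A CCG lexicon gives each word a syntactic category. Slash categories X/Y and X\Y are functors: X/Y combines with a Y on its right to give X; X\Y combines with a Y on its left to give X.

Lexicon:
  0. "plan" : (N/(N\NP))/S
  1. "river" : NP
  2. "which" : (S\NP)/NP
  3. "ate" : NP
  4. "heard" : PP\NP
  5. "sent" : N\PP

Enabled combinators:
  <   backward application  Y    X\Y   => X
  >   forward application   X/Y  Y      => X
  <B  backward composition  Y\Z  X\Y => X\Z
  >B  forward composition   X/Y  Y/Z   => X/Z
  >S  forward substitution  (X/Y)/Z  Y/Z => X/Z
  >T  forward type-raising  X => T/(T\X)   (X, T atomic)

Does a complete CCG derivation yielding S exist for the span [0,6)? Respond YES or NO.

NO

(N/(N\NP))/S NP (S\NP)/NP NP PP\NP N\PP
CKY chart[0,6] = {(N/(N\NP))/(NP\N), N, N/(N\N), NP/(NP\N), PP/(PP\N), S/(S\N)}; S ∉ chart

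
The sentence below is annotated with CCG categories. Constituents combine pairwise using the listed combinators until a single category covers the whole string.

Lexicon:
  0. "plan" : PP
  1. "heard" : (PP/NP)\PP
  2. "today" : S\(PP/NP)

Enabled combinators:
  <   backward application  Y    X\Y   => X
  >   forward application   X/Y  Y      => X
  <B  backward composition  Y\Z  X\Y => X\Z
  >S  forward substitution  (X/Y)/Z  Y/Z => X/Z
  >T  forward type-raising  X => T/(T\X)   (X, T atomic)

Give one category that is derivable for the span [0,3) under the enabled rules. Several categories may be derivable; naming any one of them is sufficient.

[0,3] S   <
  [0,2] PP/NP   <
    [0,1] "plan" : PP
    [1,2] "heard" : (PP/NP)\PP
  [2,3] "today" : S\(PP/NP)

S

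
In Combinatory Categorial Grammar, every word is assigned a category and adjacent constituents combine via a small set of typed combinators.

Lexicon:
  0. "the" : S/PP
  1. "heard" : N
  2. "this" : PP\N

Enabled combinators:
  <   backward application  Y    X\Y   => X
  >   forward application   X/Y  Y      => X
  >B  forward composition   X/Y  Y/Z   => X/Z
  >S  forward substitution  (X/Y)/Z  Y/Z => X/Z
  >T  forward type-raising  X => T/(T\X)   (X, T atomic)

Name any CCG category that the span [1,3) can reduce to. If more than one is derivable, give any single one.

[0,3] S   >
  [0,1] "the" : S/PP
  [1,3] PP   >
    [1,2] PP/(PP\N)   >T
      [1,2] "heard" : N
    [2,3] "this" : PP\N

PP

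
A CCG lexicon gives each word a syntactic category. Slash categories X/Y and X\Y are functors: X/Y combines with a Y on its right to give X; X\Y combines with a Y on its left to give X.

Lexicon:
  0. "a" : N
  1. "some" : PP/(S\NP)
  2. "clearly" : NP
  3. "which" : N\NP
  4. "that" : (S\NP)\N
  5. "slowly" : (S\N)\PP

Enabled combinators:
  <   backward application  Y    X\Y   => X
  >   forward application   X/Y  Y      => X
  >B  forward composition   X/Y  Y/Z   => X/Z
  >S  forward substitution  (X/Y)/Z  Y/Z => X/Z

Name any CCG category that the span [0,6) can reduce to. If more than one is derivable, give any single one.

S

[0,6] S   <
  [0,1] "a" : N
  [1,6] S\N   <
    [1,5] PP   >
      [1,2] "some" : PP/(S\NP)
      [2,5] S\NP   <
        [2,4] N   <
          [2,3] "clearly" : NP
          [3,4] "which" : N\NP
        [4,5] "that" : (S\NP)\N
    [5,6] "slowly" : (S\N)\PP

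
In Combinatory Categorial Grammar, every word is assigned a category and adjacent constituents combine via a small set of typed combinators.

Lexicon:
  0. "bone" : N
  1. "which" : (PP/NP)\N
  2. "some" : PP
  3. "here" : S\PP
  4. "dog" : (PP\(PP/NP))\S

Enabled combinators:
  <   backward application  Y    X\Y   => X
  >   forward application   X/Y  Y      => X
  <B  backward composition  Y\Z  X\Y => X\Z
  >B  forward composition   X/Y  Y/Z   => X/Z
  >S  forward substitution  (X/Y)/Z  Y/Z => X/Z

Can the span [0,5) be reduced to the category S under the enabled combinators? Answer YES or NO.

NO

N (PP/NP)\N PP S\PP (PP\(PP/NP))\S
CKY chart[0,5] = {PP}; S ∉ chart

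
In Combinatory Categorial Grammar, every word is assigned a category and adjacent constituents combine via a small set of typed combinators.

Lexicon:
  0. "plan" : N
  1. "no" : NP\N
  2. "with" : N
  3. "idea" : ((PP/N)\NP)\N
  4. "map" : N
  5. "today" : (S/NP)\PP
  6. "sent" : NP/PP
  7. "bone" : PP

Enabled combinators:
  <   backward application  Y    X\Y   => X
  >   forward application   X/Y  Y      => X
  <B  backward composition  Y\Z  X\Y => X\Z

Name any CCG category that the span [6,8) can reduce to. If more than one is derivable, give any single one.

[0,8] S   >
  [0,6] S/NP   <
    [0,5] PP   >
      [0,4] PP/N   <
        [0,2] NP   <
          [0,1] "plan" : N
          [1,2] "no" : NP\N
        [2,4] (PP/N)\NP   <
          [2,3] "with" : N
          [3,4] "idea" : ((PP/N)\NP)\N
      [4,5] "map" : N
    [5,6] "today" : (S/NP)\PP
  [6,8] NP   >
    [6,7] "sent" : NP/PP
    [7,8] "bone" : PP

NP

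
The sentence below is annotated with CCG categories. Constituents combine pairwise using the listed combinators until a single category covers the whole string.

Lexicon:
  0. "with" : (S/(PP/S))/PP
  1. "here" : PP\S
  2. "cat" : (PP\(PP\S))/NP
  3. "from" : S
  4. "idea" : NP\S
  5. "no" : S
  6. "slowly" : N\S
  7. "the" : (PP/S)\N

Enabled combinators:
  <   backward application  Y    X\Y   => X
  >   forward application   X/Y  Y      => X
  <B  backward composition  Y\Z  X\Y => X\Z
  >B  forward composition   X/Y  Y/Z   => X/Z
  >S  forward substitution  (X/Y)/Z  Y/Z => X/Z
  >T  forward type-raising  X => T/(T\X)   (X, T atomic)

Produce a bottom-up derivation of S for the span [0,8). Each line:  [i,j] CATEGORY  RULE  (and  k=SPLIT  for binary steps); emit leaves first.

[0,1] (S/(PP/S))/PP  lex  "with"
[1,2] PP\S  lex  "here"
[2,3] (PP\(PP\S))/NP  lex  "cat"
[3,4] S  lex  "from"
[4,5] NP\S  lex  "idea"
[3,5] NP  <  k=4
[2,5] PP\(PP\S)  >  k=3
[1,5] PP  <  k=2
[0,5] S/(PP/S)  >  k=1
[5,6] S  lex  "no"
[6,7] N\S  lex  "slowly"
[5,7] N  <  k=6
[7,8] (PP/S)\N  lex  "the"
[5,8] PP/S  <  k=7
[0,8] S  >  k=5

[0,8] S   >
  [0,5] S/(PP/S)   >
    [0,1] "with" : (S/(PP/S))/PP
    [1,5] PP   <
      [1,2] "here" : PP\S
      [2,5] PP\(PP\S)   >
        [2,3] "cat" : (PP\(PP\S))/NP
        [3,5] NP   <
          [3,4] "from" : S
          [4,5] "idea" : NP\S
  [5,8] PP/S   <
    [5,7] N   <
      [5,6] "no" : S
      [6,7] "slowly" : N\S
    [7,8] "the" : (PP/S)\N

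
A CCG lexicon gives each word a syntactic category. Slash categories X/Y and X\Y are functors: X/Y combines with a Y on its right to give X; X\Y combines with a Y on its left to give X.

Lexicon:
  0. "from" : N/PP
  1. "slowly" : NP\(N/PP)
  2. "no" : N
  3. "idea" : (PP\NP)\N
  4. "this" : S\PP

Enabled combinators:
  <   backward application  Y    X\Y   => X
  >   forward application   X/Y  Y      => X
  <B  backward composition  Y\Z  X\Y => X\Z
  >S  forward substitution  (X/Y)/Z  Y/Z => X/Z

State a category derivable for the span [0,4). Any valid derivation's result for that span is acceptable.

PP

[0,5] S   <
  [0,4] PP   <
    [0,2] NP   <
      [0,1] "from" : N/PP
      [1,2] "slowly" : NP\(N/PP)
    [2,4] PP\NP   <
      [2,3] "no" : N
      [3,4] "idea" : (PP\NP)\N
  [4,5] "this" : S\PP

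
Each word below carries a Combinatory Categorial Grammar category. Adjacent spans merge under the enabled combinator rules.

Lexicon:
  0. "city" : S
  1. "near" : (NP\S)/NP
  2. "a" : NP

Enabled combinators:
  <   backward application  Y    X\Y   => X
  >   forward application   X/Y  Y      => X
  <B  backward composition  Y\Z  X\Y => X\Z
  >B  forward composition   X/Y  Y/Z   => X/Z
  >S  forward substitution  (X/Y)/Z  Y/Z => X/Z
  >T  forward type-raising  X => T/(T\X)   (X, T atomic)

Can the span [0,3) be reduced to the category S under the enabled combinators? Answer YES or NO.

S (NP\S)/NP NP
CKY chart[0,3] = {N/(N\NP), NP, NP/(NP\NP), PP/(PP\NP), S/(S\NP)}; S ∉ chart

NO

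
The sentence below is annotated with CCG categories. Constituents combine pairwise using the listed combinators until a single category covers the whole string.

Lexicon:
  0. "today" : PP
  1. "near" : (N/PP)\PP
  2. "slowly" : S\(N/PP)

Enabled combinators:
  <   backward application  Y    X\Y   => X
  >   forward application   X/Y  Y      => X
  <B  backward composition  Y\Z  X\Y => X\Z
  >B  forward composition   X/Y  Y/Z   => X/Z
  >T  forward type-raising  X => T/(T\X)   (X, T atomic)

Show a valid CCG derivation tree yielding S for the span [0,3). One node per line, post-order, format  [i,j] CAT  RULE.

[0,1] PP  lex  "today"
[1,2] (N/PP)\PP  lex  "near"
[2,3] S\(N/PP)  lex  "slowly"
[1,3] S\PP  <B  k=2
[0,3] S  <  k=1

[0,3] S   <
  [0,1] "today" : PP
  [1,3] S\PP   <B
    [1,2] "near" : (N/PP)\PP
    [2,3] "slowly" : S\(N/PP)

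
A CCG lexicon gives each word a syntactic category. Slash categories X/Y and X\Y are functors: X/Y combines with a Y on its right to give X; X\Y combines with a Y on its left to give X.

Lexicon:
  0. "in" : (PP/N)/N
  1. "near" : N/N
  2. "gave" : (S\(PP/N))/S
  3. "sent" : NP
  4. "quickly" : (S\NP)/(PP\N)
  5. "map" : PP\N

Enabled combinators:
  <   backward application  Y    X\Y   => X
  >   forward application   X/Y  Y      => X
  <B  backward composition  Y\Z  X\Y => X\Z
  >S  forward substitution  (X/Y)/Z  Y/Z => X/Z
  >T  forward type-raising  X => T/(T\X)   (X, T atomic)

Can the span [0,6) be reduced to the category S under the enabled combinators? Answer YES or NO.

[0,6] S   <
  [0,2] PP/N   >S
    [0,1] "in" : (PP/N)/N
    [1,2] "near" : N/N
  [2,6] S\(PP/N)   >
    [2,3] "gave" : (S\(PP/N))/S
    [3,6] S   >
      [3,4] S/(S\NP)   >T
        [3,4] "sent" : NP
      [4,6] S\NP   >
        [4,5] "quickly" : (S\NP)/(PP\N)
        [5,6] "map" : PP\N

YES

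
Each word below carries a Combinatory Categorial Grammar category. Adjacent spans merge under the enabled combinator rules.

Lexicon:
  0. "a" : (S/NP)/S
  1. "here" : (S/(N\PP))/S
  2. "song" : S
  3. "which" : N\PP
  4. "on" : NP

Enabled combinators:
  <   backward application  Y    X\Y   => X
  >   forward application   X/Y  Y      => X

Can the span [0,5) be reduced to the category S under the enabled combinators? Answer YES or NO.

YES

[0,5] S   >
  [0,4] S/NP   >
    [0,1] "a" : (S/NP)/S
    [1,4] S   >
      [1,3] S/(N\PP)   >
        [1,2] "here" : (S/(N\PP))/S
        [2,3] "song" : S
      [3,4] "which" : N\PP
  [4,5] "on" : NP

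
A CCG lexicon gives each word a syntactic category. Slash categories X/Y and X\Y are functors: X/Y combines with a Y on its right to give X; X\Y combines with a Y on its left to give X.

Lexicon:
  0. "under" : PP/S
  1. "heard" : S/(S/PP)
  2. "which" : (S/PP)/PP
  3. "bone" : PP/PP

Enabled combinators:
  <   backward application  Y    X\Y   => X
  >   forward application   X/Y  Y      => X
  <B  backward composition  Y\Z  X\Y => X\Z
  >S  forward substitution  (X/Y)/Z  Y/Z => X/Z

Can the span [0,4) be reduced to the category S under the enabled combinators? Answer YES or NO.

PP/S S/(S/PP) (S/PP)/PP PP/PP
CKY chart[0,4] = {PP}; S ∉ chart

NO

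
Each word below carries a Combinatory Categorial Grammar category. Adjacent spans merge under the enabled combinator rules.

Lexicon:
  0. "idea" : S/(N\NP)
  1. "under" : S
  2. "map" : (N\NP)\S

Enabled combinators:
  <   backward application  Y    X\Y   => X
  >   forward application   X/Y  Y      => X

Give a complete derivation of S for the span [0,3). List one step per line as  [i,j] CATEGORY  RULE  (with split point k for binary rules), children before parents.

[0,1] S/(N\NP)  lex  "idea"
[1,2] S  lex  "under"
[2,3] (N\NP)\S  lex  "map"
[1,3] N\NP  <  k=2
[0,3] S  >  k=1

[0,3] S   >
  [0,1] "idea" : S/(N\NP)
  [1,3] N\NP   <
    [1,2] "under" : S
    [2,3] "map" : (N\NP)\S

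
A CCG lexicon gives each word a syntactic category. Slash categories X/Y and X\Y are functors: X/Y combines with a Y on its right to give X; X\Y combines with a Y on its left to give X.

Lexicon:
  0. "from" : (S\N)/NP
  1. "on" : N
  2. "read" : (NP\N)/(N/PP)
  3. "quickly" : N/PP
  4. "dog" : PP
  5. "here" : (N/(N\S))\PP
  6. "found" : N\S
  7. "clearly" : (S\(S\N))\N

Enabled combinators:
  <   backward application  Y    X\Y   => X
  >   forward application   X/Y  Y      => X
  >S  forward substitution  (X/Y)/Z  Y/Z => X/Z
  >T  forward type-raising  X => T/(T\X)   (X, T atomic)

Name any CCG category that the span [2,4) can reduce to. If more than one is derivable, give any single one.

NP\N

[0,8] S   <
  [0,4] S\N   >
    [0,1] "from" : (S\N)/NP
    [1,4] NP   <
      [1,2] "on" : N
      [2,4] NP\N   >
        [2,3] "read" : (NP\N)/(N/PP)
        [3,4] "quickly" : N/PP
  [4,8] S\(S\N)   <
    [4,7] N   >
      [4,6] N/(N\S)   <
        [4,5] "dog" : PP
        [5,6] "here" : (N/(N\S))\PP
      [6,7] "found" : N\S
    [7,8] "clearly" : (S\(S\N))\N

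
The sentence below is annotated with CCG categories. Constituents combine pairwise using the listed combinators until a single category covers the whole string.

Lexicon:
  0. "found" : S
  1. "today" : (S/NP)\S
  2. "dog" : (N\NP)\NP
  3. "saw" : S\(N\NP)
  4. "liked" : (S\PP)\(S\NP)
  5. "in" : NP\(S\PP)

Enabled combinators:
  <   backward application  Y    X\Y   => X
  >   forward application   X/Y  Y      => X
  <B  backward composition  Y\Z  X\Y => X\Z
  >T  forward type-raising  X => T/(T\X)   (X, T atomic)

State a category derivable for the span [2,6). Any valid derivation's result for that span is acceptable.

NP

[0,6] S   >
  [0,2] S/NP   <
    [0,1] "found" : S
    [1,2] "today" : (S/NP)\S
  [2,6] NP   <
    [2,5] S\PP   <
      [2,4] S\NP   <B
        [2,3] "dog" : (N\NP)\NP
        [3,4] "saw" : S\(N\NP)
      [4,5] "liked" : (S\PP)\(S\NP)
    [5,6] "in" : NP\(S\PP)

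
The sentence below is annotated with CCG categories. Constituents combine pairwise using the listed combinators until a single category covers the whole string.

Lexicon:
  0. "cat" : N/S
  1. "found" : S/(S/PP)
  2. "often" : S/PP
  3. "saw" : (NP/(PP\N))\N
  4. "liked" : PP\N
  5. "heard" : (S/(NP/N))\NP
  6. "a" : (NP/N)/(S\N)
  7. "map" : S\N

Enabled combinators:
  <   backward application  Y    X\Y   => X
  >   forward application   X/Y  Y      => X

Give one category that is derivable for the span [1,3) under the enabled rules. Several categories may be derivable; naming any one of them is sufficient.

[0,8] S   >
  [0,6] S/(NP/N)   <
    [0,5] NP   >
      [0,4] NP/(PP\N)   <
        [0,3] N   >
          [0,1] "cat" : N/S
          [1,3] S   >
            [1,2] "found" : S/(S/PP)
            [2,3] "often" : S/PP
        [3,4] "saw" : (NP/(PP\N))\N
      [4,5] "liked" : PP\N
    [5,6] "heard" : (S/(NP/N))\NP
  [6,8] NP/N   >
    [6,7] "a" : (NP/N)/(S\N)
    [7,8] "map" : S\N

S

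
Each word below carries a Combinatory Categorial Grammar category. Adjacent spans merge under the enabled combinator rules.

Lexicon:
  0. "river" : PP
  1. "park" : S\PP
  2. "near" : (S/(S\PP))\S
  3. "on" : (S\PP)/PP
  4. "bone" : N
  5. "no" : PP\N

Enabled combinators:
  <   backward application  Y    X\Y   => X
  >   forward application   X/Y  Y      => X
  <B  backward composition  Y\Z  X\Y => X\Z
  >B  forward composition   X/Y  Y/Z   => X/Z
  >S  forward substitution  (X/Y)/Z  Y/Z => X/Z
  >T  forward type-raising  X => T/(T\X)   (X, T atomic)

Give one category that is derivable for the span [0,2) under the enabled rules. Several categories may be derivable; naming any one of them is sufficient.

S

[0,6] S   >
  [0,3] S/(S\PP)   <
    [0,2] S   <
      [0,1] "river" : PP
      [1,2] "park" : S\PP
    [2,3] "near" : (S/(S\PP))\S
  [3,6] S\PP   >
    [3,4] "on" : (S\PP)/PP
    [4,6] PP   <
      [4,5] "bone" : N
      [5,6] "no" : PP\N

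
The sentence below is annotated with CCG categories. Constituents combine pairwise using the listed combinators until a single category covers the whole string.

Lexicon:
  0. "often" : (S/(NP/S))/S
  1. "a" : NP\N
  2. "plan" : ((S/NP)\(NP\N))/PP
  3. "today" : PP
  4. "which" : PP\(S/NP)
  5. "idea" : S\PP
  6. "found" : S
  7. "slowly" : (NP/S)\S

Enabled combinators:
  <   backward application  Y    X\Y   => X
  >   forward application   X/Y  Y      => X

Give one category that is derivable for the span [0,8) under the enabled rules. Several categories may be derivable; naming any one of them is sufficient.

[0,8] S   >
  [0,6] S/(NP/S)   >
    [0,1] "often" : (S/(NP/S))/S
    [1,6] S   <
      [1,5] PP   <
        [1,4] S/NP   <
          [1,2] "a" : NP\N
          [2,4] (S/NP)\(NP\N)   >
            [2,3] "plan" : ((S/NP)\(NP\N))/PP
            [3,4] "today" : PP
        [4,5] "which" : PP\(S/NP)
      [5,6] "idea" : S\PP
  [6,8] NP/S   <
    [6,7] "found" : S
    [7,8] "slowly" : (NP/S)\S

S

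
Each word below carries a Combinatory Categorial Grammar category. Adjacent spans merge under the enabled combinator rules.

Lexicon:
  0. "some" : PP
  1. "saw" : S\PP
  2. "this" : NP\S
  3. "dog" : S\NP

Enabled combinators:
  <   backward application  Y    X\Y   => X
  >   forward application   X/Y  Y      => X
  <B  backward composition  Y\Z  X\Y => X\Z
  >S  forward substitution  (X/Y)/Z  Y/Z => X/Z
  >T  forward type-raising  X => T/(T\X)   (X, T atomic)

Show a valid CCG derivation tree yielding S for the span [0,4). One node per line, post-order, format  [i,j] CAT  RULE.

[0,1] PP  lex  "some"
[0,1] NP/(NP\PP)  >T
[1,2] S\PP  lex  "saw"
[2,3] NP\S  lex  "this"
[1,3] NP\PP  <B  k=2
[0,3] NP  >  k=1
[3,4] S\NP  lex  "dog"
[0,4] S  <  k=3

[0,4] S   <
  [0,3] NP   >
    [0,1] NP/(NP\PP)   >T
      [0,1] "some" : PP
    [1,3] NP\PP   <B
      [1,2] "saw" : S\PP
      [2,3] "this" : NP\S
  [3,4] "dog" : S\NP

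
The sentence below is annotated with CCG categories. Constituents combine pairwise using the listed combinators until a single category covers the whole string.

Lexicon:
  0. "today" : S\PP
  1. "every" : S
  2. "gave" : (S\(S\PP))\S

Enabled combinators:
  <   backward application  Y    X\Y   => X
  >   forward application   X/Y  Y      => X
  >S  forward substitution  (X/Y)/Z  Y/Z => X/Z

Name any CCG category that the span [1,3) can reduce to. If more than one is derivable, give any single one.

[0,3] S   <
  [0,1] "today" : S\PP
  [1,3] S\(S\PP)   <
    [1,2] "every" : S
    [2,3] "gave" : (S\(S\PP))\S

S\(S\PP)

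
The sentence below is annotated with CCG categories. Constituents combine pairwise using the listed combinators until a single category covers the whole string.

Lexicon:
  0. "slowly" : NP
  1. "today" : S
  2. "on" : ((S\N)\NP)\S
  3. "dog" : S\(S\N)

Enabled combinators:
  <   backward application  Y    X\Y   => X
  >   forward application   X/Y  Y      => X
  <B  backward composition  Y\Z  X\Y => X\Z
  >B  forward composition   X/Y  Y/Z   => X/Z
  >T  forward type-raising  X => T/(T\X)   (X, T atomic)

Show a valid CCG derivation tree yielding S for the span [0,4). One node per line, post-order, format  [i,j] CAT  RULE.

[0,1] NP  lex  "slowly"
[1,2] S  lex  "today"
[2,3] ((S\N)\NP)\S  lex  "on"
[1,3] (S\N)\NP  <  k=2
[0,3] S\N  <  k=1
[3,4] S\(S\N)  lex  "dog"
[0,4] S  <  k=3

[0,4] S   <
  [0,3] S\N   <
    [0,1] "slowly" : NP
    [1,3] (S\N)\NP   <
      [1,2] "today" : S
      [2,3] "on" : ((S\N)\NP)\S
  [3,4] "dog" : S\(S\N)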